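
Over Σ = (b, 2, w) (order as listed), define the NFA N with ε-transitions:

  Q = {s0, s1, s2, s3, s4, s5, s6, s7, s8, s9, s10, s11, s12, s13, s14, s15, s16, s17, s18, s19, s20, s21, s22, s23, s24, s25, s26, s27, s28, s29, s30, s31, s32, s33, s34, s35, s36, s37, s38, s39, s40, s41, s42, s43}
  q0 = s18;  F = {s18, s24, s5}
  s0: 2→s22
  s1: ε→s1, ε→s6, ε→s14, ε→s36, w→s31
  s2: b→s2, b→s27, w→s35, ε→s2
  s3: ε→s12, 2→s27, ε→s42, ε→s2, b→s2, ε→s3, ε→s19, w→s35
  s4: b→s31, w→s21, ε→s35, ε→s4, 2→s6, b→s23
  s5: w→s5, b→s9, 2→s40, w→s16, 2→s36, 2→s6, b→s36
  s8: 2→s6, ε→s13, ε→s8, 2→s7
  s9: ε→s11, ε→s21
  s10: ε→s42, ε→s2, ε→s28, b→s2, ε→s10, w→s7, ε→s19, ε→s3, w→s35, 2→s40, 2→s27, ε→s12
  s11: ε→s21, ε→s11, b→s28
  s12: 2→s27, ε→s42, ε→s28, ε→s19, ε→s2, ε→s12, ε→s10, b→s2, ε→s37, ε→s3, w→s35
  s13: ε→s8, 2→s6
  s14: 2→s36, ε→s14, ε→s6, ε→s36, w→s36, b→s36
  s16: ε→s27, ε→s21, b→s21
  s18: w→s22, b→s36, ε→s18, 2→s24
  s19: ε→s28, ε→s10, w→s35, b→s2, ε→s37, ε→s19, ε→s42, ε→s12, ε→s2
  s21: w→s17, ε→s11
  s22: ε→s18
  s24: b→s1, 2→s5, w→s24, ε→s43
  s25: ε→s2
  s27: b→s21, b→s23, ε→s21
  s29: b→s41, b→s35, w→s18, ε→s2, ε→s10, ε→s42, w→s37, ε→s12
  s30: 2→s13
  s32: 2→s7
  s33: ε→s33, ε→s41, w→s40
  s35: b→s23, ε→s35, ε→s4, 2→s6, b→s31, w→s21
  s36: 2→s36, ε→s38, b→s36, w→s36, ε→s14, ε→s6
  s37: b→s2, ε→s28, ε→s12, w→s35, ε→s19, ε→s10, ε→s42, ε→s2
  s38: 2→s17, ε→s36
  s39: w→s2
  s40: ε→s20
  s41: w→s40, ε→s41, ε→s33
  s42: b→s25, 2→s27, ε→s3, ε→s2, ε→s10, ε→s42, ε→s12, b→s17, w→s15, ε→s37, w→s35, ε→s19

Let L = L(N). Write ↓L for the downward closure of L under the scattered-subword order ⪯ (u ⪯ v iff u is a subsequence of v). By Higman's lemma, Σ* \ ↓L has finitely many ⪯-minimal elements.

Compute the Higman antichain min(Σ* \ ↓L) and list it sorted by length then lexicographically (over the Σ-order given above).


|Q|=44, |F|=3, |δ|=150 (80 ε).
min D↑ (4 st, q0=0, F={1}): 0:b→1,2→2,w→0 1:b→1,2→1,w→1 2:b→1,2→3,w→2 3:b→1,2→1,w→3 (ε-aug+det+¬).
'b': run [21, 12] end={s1,s11,s14,s17,s21,s23,s28,s31,s36,s38,s6,s9} ∉↓L; 1/1 single-dels accept.
'222': N↓-sim [21, 19, 15, 7] end={s14,s17,s20,s36,s38,s40,s6} rej; 3/3 deletions ∈↓L.
2 minimals (antichain).

Antichain: [b, 222].


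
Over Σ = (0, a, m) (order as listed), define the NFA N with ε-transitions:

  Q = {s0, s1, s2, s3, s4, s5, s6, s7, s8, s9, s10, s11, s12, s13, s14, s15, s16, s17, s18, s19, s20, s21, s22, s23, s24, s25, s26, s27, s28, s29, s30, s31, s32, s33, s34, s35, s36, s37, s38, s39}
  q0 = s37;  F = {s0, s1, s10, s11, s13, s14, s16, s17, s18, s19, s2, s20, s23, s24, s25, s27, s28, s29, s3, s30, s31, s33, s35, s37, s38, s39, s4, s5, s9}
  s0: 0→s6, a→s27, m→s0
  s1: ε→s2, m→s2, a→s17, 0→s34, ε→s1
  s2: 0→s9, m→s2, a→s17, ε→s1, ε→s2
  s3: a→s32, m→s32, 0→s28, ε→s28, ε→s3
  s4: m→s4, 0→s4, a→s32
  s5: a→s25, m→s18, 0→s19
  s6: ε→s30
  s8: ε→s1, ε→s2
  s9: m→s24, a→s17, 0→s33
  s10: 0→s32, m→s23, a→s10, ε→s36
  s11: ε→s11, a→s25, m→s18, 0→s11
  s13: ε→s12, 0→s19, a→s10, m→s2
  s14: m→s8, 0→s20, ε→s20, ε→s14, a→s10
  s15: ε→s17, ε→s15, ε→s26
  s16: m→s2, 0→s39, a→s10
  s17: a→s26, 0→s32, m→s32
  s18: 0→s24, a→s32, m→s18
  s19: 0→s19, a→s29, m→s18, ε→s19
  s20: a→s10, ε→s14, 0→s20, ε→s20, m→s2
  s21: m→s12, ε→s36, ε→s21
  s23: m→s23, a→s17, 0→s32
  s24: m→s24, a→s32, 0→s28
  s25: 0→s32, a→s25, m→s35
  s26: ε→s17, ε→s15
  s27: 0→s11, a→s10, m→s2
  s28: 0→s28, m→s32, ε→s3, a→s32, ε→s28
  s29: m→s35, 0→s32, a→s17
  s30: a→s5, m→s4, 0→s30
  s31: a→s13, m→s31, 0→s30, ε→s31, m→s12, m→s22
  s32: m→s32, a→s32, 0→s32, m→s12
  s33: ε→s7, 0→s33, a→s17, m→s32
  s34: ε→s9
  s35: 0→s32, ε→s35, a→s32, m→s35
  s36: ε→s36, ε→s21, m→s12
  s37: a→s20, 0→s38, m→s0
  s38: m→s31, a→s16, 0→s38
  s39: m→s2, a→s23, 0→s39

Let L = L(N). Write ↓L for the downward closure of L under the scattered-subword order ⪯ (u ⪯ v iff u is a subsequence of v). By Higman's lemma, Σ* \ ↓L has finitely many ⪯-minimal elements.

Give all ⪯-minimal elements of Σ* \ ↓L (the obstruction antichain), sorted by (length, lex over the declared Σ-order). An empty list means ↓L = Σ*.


|Q|=40, |F|=29, |δ|=127 (32 ε).
min D↑ (27 st, q0=0, F={12}): 0:0→1,a→2,m→3 1:0→1,a→4,m→5 2:0→2,a→6,m→7 3:0→8,a→9,m→3 4:0→10,a→6,m→7 5:0→8,a→11,m→5 6:0→12,a→6,m→13 7:0→14,a→15,m→7 8:0→8,a→16,m→17 9:0→18,a→6,m→7 10:0→10,a→13,m→7 11:0→19,a→6,m→7 12:0→12,a→12,m→12 13:0→12,a→15,m→13 14:0→20,a→15,m→21 15:0→12,a→15,m→12 16:0→19,a→22,m→23 17:0→17,a→12,m→17 18:0→18,a→22,m→23 19:0→19,a→24,m→23 20:0→20,a→15,m→12 21:0→25,a→12,m→21 22:0→12,a→22,m→26 23:0→21,a→12,m→23 24:0→12,a→15,m→26 25:0→25,a→12,m→12 26:0→12,a→12,m→26 (ε-aug+det+¬).
'aa0': N↓-sim [40, 32, 12, 2] end={s12,s32} rej; 3/3 deletions ∈↓L.
'amam': run [40, 32, 18, 5, 2] end={s12,s32} rej; 4/4 del acc.
'm0ma': N↓-sim [40, 34, 22, 8, 2] end={s12,s32} ∉↓L; 4/4 single-dels accept.
'am00m': N↓-sim [40, 32, 18, 12, 9, 2] end={s12,s32} rej; 5/5 single-dels accept.
'0a0aam': |S_i|=[40, 37, 27, 20, 8, 5, 2] end={s12,s32} — reject; 6/6 del acc.
5 words, ⪯-incomp.

min(Σ*\↓L) = [aa0, amam, m0ma, am00m, 0a0aam].


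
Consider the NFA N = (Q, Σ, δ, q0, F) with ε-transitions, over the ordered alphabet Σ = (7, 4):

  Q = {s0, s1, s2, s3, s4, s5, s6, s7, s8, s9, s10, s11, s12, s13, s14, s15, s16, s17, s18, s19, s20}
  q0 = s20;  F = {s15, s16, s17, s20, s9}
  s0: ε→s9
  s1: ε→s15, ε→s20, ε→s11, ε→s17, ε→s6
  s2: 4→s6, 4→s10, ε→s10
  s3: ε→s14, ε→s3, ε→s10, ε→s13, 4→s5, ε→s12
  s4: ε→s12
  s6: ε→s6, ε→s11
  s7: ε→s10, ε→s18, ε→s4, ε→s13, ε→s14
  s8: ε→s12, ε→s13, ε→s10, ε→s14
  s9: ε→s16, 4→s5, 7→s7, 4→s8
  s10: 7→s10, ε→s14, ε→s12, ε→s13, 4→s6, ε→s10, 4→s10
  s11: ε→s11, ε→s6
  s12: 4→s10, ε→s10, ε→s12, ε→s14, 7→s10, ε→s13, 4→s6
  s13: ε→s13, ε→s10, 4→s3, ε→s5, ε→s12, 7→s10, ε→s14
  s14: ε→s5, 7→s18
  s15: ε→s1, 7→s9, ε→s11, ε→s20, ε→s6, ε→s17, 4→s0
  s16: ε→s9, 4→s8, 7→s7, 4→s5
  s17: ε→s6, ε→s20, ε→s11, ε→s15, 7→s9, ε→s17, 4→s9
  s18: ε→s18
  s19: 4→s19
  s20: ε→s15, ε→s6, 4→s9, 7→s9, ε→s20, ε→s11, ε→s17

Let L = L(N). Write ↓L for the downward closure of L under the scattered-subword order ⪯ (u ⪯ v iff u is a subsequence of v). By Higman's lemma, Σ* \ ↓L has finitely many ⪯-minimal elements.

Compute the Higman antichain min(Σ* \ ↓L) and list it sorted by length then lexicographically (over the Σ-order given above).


min(Σ*\↓L) = [77, 74, 47, 44].

|Q|=21, |F|=5, |δ|=83 (58 ε).
min D↑ (3 st, q0=0, F={2}): 0:7→1,4→1 1:7→2,4→2 2:7→2,4→2 [Hopcroft].
'77': N↓-sim [19, 14, 11] end={s10,s11,s12,s13,s14,s18,s3,s4,s5,s6,s7} rej; 2/2 deletions ∈↓L.
'74': run [19, 14, 10] end={s10,s11,s12,s13,s14,s18,s3,s5,s6,s8} — reject; 2/2 deletions ∈↓L.
'47': N↓-sim [19, 15, 11] end={s10,s11,s12,s13,s14,s18,s3,s4,s5,s6,s7} — reject; 2/2 del acc.
'44': run [19, 15, 10] end={s10,s11,s12,s13,s14,s18,s3,s5,s6,s8} — reject; 2/2 del acc.
4 words, ⪯-incomp.


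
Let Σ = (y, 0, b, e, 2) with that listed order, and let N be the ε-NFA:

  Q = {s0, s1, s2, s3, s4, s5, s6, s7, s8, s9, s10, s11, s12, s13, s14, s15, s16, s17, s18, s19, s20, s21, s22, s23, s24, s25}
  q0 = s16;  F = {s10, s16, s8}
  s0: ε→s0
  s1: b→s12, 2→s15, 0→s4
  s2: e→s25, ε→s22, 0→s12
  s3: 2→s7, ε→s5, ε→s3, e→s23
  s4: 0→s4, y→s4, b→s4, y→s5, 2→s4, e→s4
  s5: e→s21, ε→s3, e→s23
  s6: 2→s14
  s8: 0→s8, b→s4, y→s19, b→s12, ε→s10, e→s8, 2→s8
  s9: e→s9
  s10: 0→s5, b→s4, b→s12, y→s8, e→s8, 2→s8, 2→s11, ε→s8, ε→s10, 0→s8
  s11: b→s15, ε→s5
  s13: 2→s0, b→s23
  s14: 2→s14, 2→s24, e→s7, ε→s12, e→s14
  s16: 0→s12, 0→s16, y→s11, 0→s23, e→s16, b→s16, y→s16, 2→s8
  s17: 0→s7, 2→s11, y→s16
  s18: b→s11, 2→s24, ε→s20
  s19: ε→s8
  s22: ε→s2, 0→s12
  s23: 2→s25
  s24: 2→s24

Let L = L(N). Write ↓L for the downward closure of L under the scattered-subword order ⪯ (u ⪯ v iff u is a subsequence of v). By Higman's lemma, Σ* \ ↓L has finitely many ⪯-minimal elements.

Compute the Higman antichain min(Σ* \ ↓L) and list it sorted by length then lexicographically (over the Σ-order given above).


|Q|=26, |F|=3, |δ|=67 (13 ε).
min D↑ (3 st, q0=0, F={2}): 0:y→0,0→0,b→0,e→0,2→1 1:y→1,0→1,b→2,e→1,2→1 2:y→2,0→2,b→2,e→2,2→2 (ε-aug+det+¬).
'2b': N↓-sim [14, 13, 9] end={s12,s15,s21,s23,s25,s3,s4,s5,s7} ∉↓L; 2/2 del acc.
1 words, ⪯-incomp.

min(Σ*\↓L) = [2b].


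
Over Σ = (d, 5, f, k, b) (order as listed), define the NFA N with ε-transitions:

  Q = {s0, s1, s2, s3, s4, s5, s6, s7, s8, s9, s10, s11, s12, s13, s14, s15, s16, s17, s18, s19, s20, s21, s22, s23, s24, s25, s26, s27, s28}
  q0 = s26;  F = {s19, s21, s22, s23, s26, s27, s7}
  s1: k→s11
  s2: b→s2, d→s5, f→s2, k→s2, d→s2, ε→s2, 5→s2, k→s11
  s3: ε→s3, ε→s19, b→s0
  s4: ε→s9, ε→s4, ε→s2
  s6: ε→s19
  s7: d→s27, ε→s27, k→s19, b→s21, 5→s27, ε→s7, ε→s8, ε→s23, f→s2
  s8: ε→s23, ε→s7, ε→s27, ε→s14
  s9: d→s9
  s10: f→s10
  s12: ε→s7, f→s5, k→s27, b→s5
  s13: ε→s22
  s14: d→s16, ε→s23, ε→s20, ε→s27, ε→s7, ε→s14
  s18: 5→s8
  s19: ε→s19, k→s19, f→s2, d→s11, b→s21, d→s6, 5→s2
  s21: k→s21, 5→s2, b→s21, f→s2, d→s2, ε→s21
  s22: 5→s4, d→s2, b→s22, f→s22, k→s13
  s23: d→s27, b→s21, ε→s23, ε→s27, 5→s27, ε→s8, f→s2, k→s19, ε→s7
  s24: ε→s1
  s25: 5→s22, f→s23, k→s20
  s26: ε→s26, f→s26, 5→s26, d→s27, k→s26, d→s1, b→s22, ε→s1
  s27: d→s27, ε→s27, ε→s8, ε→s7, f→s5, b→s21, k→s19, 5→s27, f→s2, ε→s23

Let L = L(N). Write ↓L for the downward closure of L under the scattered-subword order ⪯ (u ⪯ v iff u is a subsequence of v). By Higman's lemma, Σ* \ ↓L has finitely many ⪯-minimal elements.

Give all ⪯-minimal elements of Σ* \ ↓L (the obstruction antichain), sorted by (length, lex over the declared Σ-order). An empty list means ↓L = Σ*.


|Q|=29, |F|=7, |δ|=92 (35 ε).
min D↑ (6 st, q0=0, F={3}): 0:d→1,5→0,f→0,k→0,b→2 1:d→1,5→1,f→3,k→4,b→5 2:d→3,5→3,f→2,k→2,b→2 3:d→3,5→3,f→3,k→3,b→3 4:d→4,5→3,f→3,k→4,b→5 5:d→3,5→3,f→3,k→5,b→5 (ε-aug+det+¬).
'df': run [19, 15, 3] end={s11,s2,s5} ∉↓L; 2/2 deletions ∈↓L.
'bd': N↓-sim [19, 8, 4] end={s11,s2,s5,s9} rej; 2/2 del acc.
'b5': run [19, 8, 5] end={s11,s2,s4,s5,s9} ∉↓L; 2/2 deletions ∈↓L.
'dk5': |S_i|=[19, 15, 6, 3] end={s11,s2,s5} rej; 3/3 del acc.
4 minimals (antichain).

A = [df, bd, b5, dk5].


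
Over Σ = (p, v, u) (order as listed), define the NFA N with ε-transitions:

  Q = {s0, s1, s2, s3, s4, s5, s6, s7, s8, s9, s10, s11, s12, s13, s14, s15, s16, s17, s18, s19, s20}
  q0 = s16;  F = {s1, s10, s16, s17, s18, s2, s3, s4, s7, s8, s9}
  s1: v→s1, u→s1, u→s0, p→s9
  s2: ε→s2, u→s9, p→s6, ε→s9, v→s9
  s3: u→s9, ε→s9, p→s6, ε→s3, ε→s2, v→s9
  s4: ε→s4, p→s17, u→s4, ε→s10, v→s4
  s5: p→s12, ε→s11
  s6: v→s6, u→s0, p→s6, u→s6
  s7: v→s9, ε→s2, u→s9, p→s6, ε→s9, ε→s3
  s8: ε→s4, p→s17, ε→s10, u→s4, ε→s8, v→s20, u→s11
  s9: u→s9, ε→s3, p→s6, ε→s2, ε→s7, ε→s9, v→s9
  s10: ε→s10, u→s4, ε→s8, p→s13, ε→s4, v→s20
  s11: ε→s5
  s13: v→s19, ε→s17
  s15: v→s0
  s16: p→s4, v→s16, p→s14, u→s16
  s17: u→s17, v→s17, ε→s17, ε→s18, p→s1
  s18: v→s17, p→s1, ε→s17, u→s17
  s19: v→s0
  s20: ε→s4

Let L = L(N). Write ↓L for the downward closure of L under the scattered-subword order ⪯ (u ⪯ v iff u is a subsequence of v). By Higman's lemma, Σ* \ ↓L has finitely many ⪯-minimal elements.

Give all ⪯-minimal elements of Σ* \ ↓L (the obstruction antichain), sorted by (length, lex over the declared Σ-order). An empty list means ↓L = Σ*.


A = [ppppp].

|Q|=21, |F|=11, |δ|=71 (27 ε).
min D↑ (6 st, q0=0, F={5}): 0:p→1,v→0,u→0 1:p→2,v→1,u→1 2:p→3,v→2,u→2 3:p→4,v→3,u→3 4:p→5,v→4,u→4 5:p→5,v→5,u→5 (ε-aug+det+¬).
'ppppp': N↓-sim [20, 19, 12, 7, 6, 2] end={s0,s6} ∉↓L; 5/5 deletions ∈↓L.
1 minimals (antichain).


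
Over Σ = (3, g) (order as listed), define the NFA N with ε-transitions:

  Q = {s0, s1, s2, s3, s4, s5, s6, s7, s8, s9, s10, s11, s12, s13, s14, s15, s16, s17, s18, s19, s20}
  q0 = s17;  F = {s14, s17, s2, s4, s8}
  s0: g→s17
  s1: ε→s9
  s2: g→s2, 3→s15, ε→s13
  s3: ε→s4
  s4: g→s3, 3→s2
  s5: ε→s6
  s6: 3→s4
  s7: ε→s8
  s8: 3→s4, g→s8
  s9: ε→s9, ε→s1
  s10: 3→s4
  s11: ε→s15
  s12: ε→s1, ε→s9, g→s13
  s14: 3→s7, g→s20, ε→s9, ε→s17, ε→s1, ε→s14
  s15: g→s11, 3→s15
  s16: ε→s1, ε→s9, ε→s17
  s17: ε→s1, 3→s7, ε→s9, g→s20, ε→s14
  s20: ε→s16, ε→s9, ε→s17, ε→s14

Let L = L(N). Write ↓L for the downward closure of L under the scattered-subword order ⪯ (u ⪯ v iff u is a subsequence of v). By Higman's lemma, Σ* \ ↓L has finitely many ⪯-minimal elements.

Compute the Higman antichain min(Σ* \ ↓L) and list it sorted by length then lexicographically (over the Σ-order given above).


A = [3333].

|Q|=21, |F|=5, |δ|=40 (24 ε).
min D↑ (5 st, q0=0, F={4}): 0:3→1,g→0 1:3→2,g→1 2:3→3,g→2 3:3→4,g→3 4:3→4,g→4.
'3333': run [14, 8, 6, 4, 2] end={s11,s15} ∉↓L; 4/4 deletions ∈↓L.
1 minimals (antichain).


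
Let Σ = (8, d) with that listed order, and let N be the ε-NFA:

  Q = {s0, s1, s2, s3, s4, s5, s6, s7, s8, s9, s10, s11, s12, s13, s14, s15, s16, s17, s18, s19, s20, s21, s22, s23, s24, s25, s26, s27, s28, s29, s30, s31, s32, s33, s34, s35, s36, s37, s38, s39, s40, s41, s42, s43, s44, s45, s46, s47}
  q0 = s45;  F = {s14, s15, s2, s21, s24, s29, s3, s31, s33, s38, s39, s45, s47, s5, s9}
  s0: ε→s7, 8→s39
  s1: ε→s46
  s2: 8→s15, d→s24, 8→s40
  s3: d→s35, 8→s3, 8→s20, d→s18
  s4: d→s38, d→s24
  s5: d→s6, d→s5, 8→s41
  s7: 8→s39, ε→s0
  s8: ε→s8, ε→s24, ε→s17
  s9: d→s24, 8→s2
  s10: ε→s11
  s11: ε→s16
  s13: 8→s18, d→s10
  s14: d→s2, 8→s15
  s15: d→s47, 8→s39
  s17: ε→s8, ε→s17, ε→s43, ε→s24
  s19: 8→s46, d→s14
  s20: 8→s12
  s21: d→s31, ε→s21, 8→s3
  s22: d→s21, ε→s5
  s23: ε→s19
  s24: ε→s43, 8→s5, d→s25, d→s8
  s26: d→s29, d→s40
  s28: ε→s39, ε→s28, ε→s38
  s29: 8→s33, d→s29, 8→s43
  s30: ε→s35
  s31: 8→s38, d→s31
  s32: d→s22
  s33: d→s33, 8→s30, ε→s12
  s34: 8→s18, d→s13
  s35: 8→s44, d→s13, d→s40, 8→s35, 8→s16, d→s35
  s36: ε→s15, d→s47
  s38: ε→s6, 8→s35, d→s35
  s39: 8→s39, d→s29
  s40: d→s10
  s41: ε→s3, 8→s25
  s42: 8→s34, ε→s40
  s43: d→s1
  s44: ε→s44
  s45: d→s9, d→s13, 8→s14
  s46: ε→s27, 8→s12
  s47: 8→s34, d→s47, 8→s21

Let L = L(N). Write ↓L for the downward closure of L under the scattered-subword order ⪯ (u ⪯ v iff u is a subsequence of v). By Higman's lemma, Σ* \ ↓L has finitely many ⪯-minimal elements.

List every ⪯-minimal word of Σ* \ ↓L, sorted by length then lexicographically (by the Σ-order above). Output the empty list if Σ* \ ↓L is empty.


min(Σ*\↓L) = [dd88d, 888d88, 88d88d].

|Q|=48, |F|=15, |δ|=92 (27 ε).
min D↑ (16 st, q0=0, F={14}): 0:8→1,d→2 1:8→3,d→4 2:8→4,d→5 3:8→6,d→7 4:8→3,d→5 5:8→8,d→5 6:8→6,d→9 7:8→10,d→7 8:8→11,d→8 9:8→12,d→9 10:8→11,d→13 11:8→11,d→14 12:8→14,d→12 13:8→15,d→13 14:8→14,d→14 15:8→14,d→14 (ε-aug+det+¬).
'dd88d': N↓-sim [36, 34, 30, 25, 16, 8] end={s10,s11,s13,s16,s18,s35,s40,s44} rej; 5/5 deletions ∈↓L.
'888d88': N↓-sim [36, 34, 29, 26, 19, 17, 10] end={s10,s11,s12,s13,s16,s18,s30,s35,s40,s44} rej; 6/6 single-dels accept.
'88d88d': |S_i|=[36, 34, 29, 27, 24, 15, 8] end={s10,s11,s13,s16,s18,s35,s40,s44} ∉↓L; 6/6 del acc.
3 minimals (antichain).


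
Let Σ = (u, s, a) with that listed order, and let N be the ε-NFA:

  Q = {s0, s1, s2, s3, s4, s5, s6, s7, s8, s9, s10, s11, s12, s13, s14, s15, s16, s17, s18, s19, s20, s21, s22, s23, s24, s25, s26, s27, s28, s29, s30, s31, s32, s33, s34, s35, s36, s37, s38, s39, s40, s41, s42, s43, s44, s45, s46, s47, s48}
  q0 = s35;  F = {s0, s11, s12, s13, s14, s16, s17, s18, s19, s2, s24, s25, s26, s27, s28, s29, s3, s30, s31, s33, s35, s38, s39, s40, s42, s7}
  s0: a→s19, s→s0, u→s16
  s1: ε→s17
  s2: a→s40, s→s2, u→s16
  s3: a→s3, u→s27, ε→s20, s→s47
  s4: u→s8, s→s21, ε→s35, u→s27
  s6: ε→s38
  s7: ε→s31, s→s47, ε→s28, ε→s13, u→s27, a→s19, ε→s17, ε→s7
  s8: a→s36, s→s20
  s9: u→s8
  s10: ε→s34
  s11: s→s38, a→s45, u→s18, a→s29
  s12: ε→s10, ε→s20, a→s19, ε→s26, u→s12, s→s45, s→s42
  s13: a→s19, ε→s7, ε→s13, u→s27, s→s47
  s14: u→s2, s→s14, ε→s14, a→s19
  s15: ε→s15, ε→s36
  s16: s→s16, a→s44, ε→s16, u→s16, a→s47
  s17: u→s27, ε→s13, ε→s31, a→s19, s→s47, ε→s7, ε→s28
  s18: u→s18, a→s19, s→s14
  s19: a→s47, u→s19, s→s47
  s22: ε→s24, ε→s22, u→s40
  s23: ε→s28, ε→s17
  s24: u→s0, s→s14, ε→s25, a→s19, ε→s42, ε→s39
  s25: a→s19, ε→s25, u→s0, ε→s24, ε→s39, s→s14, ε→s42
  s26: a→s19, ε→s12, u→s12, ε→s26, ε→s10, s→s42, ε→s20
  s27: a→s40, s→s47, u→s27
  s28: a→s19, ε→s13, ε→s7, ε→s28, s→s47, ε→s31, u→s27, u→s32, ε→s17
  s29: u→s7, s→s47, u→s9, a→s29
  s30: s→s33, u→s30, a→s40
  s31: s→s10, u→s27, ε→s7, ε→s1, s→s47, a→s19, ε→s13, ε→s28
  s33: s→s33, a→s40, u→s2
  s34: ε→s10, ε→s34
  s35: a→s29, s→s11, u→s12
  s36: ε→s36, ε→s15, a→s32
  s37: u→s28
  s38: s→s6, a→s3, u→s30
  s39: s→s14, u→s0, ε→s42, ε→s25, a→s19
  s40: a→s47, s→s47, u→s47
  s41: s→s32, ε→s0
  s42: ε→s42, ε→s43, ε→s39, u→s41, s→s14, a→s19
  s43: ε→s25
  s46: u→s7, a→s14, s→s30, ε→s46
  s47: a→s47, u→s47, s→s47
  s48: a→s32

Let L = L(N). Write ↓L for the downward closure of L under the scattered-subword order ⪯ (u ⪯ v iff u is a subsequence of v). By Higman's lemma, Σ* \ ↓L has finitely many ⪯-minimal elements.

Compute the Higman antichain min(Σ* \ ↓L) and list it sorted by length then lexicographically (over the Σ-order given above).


|Q|=49, |F|=26, |δ|=160 (59 ε).
min D↑ (19 st, q0=0, F={9}): 0:u→1,s→2,a→3 1:u→1,s→4,a→5 2:u→6,s→7,a→3 3:u→8,s→9,a→3 4:u→10,s→11,a→5 5:u→5,s→9,a→9 6:u→6,s→11,a→5 7:u→12,s→7,a→13 8:u→14,s→9,a→5 9:u→9,s→9,a→9 10:u→15,s→10,a→5 11:u→16,s→11,a→5 12:u→12,s→17,a→18 13:u→14,s→9,a→13 14:u→14,s→9,a→18 15:u→15,s→15,a→9 16:u→15,s→16,a→18 17:u→16,s→17,a→18 18:u→9,s→9,a→9.
'as': run [41, 22, 4] end={s10,s20,s34,s47} rej; 2/2 single-dels accept.
'uaa': run [41, 35, 7, 2] end={s32,s47} — reject; 3/3 single-dels accept.
'usuua': N↓-sim [41, 35, 20, 9, 4, 2] end={s44,s47} — reject; 5/5 single-dels accept.
'ssuau': |S_i|=[41, 38, 18, 9, 3, 1] end={s47} — reject; 5/5 del acc.
'auuau': N↓-sim [41, 22, 18, 9, 5, 1] end={s47} rej; 5/5 deletions ∈↓L.
5 minimals (antichain).

A = [as, uaa, usuua, ssuau, auuau].


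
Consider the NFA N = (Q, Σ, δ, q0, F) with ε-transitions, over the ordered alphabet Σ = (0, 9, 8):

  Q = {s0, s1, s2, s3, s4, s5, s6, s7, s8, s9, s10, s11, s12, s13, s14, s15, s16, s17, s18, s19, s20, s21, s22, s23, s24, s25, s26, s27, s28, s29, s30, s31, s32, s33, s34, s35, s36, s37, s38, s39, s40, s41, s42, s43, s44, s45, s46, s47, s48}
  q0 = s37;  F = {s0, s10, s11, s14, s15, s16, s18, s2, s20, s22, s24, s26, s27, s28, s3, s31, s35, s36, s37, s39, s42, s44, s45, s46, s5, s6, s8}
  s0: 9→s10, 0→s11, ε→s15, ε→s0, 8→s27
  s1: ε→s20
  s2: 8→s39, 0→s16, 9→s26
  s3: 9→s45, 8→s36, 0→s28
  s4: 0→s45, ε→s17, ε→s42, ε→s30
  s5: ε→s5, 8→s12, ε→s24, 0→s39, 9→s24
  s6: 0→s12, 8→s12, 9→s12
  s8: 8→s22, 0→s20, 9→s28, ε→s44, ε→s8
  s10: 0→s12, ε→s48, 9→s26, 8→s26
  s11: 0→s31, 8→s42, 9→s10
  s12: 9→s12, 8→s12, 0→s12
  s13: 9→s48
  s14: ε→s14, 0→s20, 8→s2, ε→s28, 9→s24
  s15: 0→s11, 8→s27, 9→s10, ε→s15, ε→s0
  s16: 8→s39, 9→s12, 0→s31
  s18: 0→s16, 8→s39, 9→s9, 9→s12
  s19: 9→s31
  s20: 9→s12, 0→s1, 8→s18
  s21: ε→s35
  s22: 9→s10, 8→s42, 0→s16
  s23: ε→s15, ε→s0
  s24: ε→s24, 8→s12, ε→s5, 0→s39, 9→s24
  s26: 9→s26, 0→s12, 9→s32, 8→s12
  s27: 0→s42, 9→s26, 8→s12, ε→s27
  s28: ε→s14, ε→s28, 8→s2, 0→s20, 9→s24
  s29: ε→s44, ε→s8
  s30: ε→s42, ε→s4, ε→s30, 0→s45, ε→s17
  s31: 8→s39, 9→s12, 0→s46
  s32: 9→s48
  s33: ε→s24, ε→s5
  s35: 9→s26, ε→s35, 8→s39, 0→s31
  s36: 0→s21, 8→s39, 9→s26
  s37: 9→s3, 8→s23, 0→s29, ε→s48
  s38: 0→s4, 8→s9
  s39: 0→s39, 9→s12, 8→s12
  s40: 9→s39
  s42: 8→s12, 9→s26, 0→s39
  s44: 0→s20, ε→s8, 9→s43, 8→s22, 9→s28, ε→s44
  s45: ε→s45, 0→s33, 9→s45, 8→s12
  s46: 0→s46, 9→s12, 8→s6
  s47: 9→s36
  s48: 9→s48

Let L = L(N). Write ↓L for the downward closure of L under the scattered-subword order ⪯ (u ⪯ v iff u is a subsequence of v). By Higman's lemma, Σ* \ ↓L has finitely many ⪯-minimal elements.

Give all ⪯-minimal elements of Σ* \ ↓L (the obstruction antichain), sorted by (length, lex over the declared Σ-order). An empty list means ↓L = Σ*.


Antichain: [009, 998, 890, 888, 9889, 800080].

|Q|=49, |F|=27, |δ|=133 (36 ε).
min D↑ (24 st, q0=0, F={12}): 0:0→1,9→2,8→3 1:0→4,9→5,8→6 2:0→5,9→7,8→8 3:0→9,9→10,8→11 4:0→4,9→12,8→13 5:0→4,9→14,8→15 6:0→16,9→10,8→17 7:0→14,9→7,8→12 8:0→18,9→19,8→20 9:0→21,9→10,8→17 10:0→12,9→19,8→19 11:0→17,9→19,8→12 12:0→12,9→12,8→12 13:0→16,9→12,8→20 14:0→20,9→14,8→12 15:0→16,9→19,8→20 16:0→21,9→12,8→20 17:0→20,9→19,8→12 18:0→21,9→19,8→20 19:0→12,9→19,8→12 20:0→20,9→12,8→12 21:0→22,9→12,8→20 22:0→22,9→12,8→23 23:0→12,9→12,8→12 (ε-aug+det+¬).
'009': run [37, 29, 10, 2] end={s12,s9} — reject; 3/3 single-dels accept.
'998': |S_i|=[37, 26, 10, 1] end={s12} — reject; 3/3 del acc.
'890': |S_i|=[37, 23, 6, 1] end={s12} — reject; 3/3 del acc.
'888': |S_i|=[37, 23, 8, 1] end={s12} rej; 3/3 deletions ∈↓L.
'9889': |S_i|=[37, 26, 15, 3, 1] end={s12} — reject; 4/4 deletions ∈↓L.
'800080': |S_i|=[37, 23, 14, 5, 4, 2, 1] end={s12} — reject; 6/6 deletions ∈↓L.
6 words, ⪯-incomp.


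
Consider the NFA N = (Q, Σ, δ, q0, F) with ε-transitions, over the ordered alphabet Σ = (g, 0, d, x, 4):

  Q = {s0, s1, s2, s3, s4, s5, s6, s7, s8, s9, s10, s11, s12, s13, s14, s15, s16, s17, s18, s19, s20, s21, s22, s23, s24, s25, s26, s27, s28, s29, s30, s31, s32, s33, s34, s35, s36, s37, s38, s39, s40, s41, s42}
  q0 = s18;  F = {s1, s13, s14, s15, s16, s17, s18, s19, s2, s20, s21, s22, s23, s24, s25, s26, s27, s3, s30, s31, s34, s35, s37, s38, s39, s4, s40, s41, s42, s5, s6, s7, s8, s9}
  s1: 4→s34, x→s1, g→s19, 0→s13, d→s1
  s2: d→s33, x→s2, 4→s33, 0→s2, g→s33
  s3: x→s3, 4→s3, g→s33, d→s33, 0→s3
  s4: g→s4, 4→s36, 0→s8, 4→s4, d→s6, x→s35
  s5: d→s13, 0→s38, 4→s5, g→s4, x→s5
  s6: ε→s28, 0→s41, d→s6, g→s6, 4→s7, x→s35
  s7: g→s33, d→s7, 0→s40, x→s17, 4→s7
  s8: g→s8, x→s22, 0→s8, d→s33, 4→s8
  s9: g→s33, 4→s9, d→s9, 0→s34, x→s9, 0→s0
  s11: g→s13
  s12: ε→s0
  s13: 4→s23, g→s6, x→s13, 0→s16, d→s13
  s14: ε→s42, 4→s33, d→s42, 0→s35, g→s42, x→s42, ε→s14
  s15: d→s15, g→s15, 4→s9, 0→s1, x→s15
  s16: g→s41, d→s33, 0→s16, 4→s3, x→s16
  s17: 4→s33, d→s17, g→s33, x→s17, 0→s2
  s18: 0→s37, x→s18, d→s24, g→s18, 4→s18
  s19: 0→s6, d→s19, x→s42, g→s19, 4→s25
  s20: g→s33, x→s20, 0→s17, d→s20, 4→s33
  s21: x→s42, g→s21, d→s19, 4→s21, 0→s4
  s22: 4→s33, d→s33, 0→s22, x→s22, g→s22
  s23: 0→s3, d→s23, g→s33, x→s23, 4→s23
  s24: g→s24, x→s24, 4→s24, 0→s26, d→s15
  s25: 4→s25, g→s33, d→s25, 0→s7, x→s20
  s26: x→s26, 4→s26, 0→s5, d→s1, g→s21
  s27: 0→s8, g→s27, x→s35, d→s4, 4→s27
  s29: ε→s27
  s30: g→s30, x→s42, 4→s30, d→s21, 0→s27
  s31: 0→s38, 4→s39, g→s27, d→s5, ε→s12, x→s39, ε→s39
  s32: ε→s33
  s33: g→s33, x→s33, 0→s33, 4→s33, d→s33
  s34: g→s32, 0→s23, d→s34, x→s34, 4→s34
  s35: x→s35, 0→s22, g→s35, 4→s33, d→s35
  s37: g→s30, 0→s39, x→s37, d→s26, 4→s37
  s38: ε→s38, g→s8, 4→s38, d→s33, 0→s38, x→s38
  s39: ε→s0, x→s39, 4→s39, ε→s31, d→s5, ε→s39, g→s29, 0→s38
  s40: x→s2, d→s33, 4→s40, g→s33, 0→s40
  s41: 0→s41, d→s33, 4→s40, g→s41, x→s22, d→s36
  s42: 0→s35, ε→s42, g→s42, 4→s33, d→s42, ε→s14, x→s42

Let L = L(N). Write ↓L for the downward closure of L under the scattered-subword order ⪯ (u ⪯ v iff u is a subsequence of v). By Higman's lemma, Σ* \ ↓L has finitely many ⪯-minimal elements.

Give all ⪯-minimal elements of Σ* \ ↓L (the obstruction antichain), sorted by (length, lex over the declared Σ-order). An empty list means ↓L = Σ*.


|Q|=43, |F|=34, |δ|=193 (14 ε).
min D↑ (33 st, q0=0, F={18}): 0:g→0,0→1,d→2,x→0,4→0 1:g→3,0→4,d→5,x→1,4→1 2:g→2,0→5,d→6,x→2,4→2 3:g→3,0→7,d→8,x→9,4→3 4:g→7,0→10,d→11,x→4,4→4 5:g→8,0→11,d→12,x→5,4→5 6:g→6,0→12,d→6,x→6,4→13 7:g→7,0→14,d→15,x→16,4→7 8:g→8,0→15,d→17,x→9,4→8 9:g→9,0→16,d→9,x→9,4→18 10:g→14,0→10,d→18,x→10,4→10 11:g→15,0→10,d→19,x→11,4→11 12:g→17,0→19,d→12,x→12,4→20 13:g→18,0→20,d→13,x→13,4→13 14:g→14,0→14,d→18,x→21,4→14 15:g→15,0→14,d→22,x→16,4→15 16:g→16,0→21,d→16,x→16,4→18 17:g→17,0→22,d→17,x→9,4→23 18:g→18,0→18,d→18,x→18,4→18 19:g→22,0→24,d→19,x→19,4→25 20:g→18,0→25,d→20,x→20,4→20 21:g→21,0→21,d→18,x→21,4→18 22:g→22,0→26,d→22,x→16,4→27 23:g→18,0→27,d→23,x→28,4→23 24:g→26,0→24,d→18,x→24,4→29 25:g→18,0→29,d→25,x→25,4→25 26:g→26,0→26,d→18,x→21,4→30 27:g→18,0→30,d→27,x→31,4→27 28:g→18,0→31,d→28,x→28,4→18 29:g→18,0→29,d→18,x→29,4→29 30:g→18,0→30,d→18,x→32,4→30 31:g→18,0→32,d→31,x→31,4→18 32:g→18,0→32,d→18,x→32,4→18 [Hopcroft].
'0gx4': run [41, 37, 23, 8, 1] end={s33} — reject; 4/4 del acc.
'000d': N↓-sim [41, 37, 25, 10, 2] end={s33,s36} rej; 4/4 deletions ∈↓L.
'dd4g': |S_i|=[41, 33, 26, 13, 2] end={s32,s33} ∉↓L; 4/4 single-dels accept.
3 minimals (antichain).

A = [0gx4, 000d, dd4g].


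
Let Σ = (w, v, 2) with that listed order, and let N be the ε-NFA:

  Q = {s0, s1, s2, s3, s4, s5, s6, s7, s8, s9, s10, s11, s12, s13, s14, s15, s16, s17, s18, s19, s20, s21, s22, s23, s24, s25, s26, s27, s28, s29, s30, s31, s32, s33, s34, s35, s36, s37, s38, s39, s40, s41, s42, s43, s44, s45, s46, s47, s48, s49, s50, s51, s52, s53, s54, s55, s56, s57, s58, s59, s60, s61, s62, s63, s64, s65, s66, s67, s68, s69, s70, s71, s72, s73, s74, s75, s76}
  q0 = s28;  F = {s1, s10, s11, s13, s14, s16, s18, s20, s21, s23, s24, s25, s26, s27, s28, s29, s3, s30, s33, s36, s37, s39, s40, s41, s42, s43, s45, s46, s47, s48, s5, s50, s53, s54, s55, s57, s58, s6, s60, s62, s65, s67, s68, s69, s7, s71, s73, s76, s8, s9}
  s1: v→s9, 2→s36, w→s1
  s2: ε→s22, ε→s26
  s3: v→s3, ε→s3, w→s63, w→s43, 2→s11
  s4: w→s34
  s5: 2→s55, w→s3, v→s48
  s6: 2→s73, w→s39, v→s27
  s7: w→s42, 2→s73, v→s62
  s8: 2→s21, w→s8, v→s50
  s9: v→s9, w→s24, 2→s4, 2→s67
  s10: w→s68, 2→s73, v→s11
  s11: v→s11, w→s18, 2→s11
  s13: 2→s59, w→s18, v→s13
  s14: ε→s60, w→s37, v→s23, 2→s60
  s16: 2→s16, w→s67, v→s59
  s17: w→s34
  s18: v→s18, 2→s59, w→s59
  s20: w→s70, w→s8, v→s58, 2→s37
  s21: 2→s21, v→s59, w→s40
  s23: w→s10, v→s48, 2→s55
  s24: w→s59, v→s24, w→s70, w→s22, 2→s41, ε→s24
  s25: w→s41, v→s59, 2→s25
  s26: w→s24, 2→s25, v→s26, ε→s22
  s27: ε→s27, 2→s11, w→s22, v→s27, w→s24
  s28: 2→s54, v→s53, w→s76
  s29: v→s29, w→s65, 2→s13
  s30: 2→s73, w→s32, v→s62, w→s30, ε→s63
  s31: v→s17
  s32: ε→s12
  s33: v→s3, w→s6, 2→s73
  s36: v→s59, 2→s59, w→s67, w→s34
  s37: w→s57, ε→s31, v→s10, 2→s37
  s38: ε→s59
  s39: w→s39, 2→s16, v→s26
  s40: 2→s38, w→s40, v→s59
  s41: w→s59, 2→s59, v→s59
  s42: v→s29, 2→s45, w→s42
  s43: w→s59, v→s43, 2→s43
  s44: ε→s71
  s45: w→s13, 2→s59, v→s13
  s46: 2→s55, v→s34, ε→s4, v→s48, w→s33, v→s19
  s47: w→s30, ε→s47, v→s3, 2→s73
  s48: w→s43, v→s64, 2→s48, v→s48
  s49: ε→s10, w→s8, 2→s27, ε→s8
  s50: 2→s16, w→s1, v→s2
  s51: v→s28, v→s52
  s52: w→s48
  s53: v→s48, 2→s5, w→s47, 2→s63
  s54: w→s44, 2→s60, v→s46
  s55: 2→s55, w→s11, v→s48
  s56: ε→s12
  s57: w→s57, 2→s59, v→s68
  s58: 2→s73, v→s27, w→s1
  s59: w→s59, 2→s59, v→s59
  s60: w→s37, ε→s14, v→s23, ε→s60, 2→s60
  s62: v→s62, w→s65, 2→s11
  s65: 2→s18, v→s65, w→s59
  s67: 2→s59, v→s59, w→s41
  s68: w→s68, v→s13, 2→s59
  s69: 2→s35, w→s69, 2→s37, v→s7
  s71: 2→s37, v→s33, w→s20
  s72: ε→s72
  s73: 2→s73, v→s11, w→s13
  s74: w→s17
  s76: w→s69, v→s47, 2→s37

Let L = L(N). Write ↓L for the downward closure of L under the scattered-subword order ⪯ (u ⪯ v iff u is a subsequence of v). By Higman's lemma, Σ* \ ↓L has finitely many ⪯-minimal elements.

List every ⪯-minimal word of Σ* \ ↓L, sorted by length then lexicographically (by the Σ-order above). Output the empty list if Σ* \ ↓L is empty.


|Q|=77, |F|=50, |δ|=195 (20 ε).
min D↑ (50 st, q0=0, F={28}): 0:w→1,v→2,2→3 1:w→4,v→5,2→6 2:w→5,v→7,2→8 3:w→9,v→10,2→11 4:w→4,v→12,2→6 5:w→13,v→14,2→15 6:w→16,v→17,2→6 7:w→18,v→7,2→7 8:w→14,v→7,2→19 9:w→20,v→21,2→6 10:w→21,v→7,2→19 11:w→6,v→22,2→11 12:w→23,v→24,2→15 13:w→13,v→24,2→15 14:w→18,v→14,2→25 15:w→26,v→25,2→15 16:w→16,v→27,2→28 17:w→27,v→25,2→15 18:w→28,v→18,2→18 19:w→25,v→7,2→19 20:w→29,v→30,2→6 21:w→31,v→14,2→15 22:w→17,v→7,2→19 23:w→23,v→32,2→33 24:w→34,v→24,2→25 25:w→35,v→25,2→25 26:w→35,v→26,2→28 27:w→27,v→26,2→28 28:w→28,v→28,2→28 29:w→29,v→36,2→37 30:w→38,v→39,2→15 31:w→40,v→39,2→15 32:w→34,v→32,2→26 33:w→26,v→26,2→28 34:w→28,v→34,2→35 35:w→28,v→35,2→28 36:w→38,v→41,2→42 37:w→43,v→28,2→37 38:w→38,v→44,2→45 39:w→46,v→39,2→25 40:w→40,v→41,2→42 41:w→46,v→41,2→47 42:w→48,v→28,2→42 43:w→43,v→28,2→28 44:w→46,v→44,2→48 45:w→48,v→28,2→28 46:w→28,v→46,2→49 47:w→49,v→28,2→47 48:w→49,v→28,2→28 49:w→28,v→28,2→28.
'w2w2': |S_i|=[66, 54, 24, 10, 2] end={s38,s59} ∉↓L; 4/4 single-dels accept.
'vvww': N↓-sim [66, 49, 25, 10, 3] end={s22,s59,s70} rej; 4/4 deletions ∈↓L.
'v2www': run [66, 49, 20, 10, 5, 1] end={s59} ∉↓L; 5/5 del acc.
'22ww2': run [66, 53, 28, 17, 9, 2] end={s38,s59} rej; 5/5 single-dels accept.
'wwvw22': N↓-sim [66, 54, 48, 32, 18, 9, 1] end={s59} — reject; 6/6 single-dels accept.
'2www2v': |S_i|=[66, 53, 41, 37, 25, 11, 1] end={s59} — reject; 6/6 single-dels accept.
6 obstructions.

Antichain: [w2w2, vvww, v2www, 22ww2, wwvw22, 2www2v].


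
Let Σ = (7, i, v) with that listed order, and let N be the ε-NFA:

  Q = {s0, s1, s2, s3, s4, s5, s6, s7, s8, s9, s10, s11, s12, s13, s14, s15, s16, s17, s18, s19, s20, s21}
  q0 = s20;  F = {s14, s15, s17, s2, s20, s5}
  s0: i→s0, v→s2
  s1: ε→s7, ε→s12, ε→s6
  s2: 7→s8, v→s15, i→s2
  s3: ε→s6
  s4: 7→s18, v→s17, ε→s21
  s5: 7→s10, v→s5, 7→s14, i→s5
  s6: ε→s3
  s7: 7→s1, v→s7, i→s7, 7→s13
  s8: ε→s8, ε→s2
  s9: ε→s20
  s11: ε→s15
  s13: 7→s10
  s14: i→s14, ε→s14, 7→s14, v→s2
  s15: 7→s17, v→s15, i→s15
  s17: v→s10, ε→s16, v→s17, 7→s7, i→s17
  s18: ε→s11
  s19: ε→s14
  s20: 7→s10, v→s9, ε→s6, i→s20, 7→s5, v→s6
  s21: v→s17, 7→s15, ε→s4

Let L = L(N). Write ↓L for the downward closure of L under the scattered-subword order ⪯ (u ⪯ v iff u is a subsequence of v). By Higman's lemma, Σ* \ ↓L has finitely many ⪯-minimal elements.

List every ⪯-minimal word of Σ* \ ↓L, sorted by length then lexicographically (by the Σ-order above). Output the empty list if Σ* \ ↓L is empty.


A = [77vv77].

|Q|=22, |F|=6, |δ|=49 (16 ε).
min D↑ (7 st, q0=0, F={6}): 0:7→1,i→0,v→0 1:7→2,i→1,v→1 2:7→2,i→2,v→3 3:7→3,i→3,v→4 4:7→5,i→4,v→4 5:7→6,i→5,v→5 6:7→6,i→6,v→6 (ε-aug+det+¬).
'77vv77': run [16, 14, 13, 12, 10, 9, 7] end={s1,s10,s12,s13,s3,s6,s7} — reject; 6/6 del acc.
1 words, ⪯-incomp.


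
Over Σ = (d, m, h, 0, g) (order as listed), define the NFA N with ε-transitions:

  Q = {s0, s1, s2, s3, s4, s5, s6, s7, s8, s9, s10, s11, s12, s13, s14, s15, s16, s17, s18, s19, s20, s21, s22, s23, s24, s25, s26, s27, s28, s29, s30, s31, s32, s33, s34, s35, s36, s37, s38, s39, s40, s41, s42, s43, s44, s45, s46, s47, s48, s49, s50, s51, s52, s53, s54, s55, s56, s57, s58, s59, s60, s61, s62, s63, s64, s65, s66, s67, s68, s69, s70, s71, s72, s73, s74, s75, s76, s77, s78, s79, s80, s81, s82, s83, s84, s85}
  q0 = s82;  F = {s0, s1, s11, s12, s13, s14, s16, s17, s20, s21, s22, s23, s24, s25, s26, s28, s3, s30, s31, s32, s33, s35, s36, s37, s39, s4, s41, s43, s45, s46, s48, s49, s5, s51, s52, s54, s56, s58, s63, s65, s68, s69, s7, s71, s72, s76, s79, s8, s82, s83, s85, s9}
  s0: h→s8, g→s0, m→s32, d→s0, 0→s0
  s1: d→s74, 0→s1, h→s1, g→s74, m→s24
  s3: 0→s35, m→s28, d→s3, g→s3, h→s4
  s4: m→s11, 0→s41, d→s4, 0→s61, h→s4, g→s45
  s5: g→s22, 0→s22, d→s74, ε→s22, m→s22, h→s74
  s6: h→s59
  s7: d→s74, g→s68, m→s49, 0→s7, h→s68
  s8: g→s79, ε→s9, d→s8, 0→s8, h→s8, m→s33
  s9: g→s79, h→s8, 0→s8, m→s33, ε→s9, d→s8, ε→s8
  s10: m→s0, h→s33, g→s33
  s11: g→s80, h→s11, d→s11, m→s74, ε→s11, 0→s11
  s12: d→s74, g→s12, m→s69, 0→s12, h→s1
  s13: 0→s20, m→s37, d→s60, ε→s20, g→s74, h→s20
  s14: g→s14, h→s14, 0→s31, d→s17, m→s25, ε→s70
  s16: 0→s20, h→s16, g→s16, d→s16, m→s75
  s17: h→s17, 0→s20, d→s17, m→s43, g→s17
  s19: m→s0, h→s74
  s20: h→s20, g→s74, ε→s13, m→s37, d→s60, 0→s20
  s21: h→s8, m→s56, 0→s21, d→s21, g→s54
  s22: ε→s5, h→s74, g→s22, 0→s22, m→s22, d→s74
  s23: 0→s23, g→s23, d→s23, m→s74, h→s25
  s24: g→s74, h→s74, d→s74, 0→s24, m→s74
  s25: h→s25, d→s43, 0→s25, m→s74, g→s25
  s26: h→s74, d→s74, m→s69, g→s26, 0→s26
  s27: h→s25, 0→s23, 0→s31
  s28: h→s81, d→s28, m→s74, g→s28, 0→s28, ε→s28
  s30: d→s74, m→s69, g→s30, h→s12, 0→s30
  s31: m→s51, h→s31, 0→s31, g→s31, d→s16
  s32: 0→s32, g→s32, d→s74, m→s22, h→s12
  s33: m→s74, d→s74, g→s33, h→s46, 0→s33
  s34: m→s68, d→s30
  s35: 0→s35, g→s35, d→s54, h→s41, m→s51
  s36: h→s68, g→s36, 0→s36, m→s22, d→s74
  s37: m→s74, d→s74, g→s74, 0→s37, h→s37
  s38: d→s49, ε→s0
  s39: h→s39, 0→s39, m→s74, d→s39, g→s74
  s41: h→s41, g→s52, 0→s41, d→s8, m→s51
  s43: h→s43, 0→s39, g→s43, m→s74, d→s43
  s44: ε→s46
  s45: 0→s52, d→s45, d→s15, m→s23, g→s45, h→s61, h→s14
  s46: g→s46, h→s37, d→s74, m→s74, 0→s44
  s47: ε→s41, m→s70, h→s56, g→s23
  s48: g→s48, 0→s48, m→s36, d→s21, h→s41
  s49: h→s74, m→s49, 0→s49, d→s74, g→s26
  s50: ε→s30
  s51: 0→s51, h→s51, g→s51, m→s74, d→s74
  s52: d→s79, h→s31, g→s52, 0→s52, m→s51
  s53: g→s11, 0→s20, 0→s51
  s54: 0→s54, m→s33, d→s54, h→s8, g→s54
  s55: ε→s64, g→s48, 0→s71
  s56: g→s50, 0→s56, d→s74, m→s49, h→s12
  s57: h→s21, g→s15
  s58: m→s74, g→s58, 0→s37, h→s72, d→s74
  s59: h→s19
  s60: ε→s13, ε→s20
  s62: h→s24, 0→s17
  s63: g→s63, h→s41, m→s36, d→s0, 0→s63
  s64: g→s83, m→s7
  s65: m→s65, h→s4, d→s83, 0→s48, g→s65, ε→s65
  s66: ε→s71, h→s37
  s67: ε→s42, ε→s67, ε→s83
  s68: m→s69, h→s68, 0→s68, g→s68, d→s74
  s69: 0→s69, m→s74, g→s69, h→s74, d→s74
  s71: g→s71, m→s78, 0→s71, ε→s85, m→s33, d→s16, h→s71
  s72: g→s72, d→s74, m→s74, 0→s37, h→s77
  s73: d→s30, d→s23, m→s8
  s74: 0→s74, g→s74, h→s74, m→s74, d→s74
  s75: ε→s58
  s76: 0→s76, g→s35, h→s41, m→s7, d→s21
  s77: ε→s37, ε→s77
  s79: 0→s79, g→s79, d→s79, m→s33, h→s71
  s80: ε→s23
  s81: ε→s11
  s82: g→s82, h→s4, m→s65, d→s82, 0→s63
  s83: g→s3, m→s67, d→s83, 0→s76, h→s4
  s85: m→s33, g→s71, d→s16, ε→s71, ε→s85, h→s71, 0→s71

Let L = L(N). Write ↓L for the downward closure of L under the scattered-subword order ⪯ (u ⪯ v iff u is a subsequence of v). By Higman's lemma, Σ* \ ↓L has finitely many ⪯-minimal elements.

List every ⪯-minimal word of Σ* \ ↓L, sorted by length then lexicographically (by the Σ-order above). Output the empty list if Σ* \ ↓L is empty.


|Q|=86, |F|=52, |δ|=330 (30 ε).
min D↑ (49 st, q0=0, F={14}): 0:d→0,m→1,h→2,0→3,g→0 1:d→4,m→1,h→2,0→5,g→1 2:d→2,m→6,h→2,0→7,g→8 3:d→9,m→10,h→7,0→3,g→3 4:d→4,m→4,h→2,0→11,g→12 5:d→13,m→10,h→7,0→5,g→5 6:d→6,m→14,h→6,0→6,g→15 7:d→16,m→17,h→7,0→7,g→18 8:d→8,m→15,h→19,0→18,g→8 9:d→9,m→20,h→16,0→9,g→9 10:d→14,m→21,h→22,0→10,g→10 11:d→13,m→23,h→7,0→11,g→24 12:d→12,m→25,h→2,0→24,g→12 13:d→13,m→26,h→16,0→13,g→27 14:d→14,m→14,h→14,0→14,g→14 15:d→15,m→14,h→28,0→15,g→15 16:d→16,m→29,h→16,0→16,g→30 17:d→14,m→14,h→17,0→17,g→17 18:d→30,m→17,h→31,0→18,g→18 19:d→32,m→28,h→19,0→31,g→19 20:d→14,m→21,h→33,0→20,g→20 21:d→14,m→21,h→14,0→21,g→21 22:d→14,m→34,h→22,0→22,g→22 23:d→14,m→35,h→22,0→23,g→22 24:d→27,m→17,h→7,0→24,g→24 25:d→25,m→14,h→6,0→25,g→25 26:d→14,m→35,h→33,0→26,g→36 27:d→27,m→29,h→16,0→27,g→27 28:d→37,m→14,h→28,0→28,g→28 29:d→14,m→14,h→38,0→29,g→29 30:d→30,m→29,h→39,0→30,g→30 31:d→40,m→17,h→31,0→31,g→31 32:d→32,m→37,h→32,0→41,g→32 33:d→14,m→34,h→42,0→33,g→33 34:d→14,m→14,h→14,0→34,g→34 35:d→14,m→35,h→14,0→35,g→43 36:d→14,m→34,h→33,0→36,g→36 37:d→37,m→14,h→37,0→44,g→37 38:d→14,m→14,h→45,0→38,g→38 39:d→40,m→29,h→39,0→39,g→39 40:d→40,m→46,h→40,0→41,g→40 41:d→41,m→45,h→41,0→41,g→14 42:d→14,m→47,h→42,0→42,g→14 43:d→14,m→34,h→14,0→43,g→43 44:d→44,m→14,h→44,0→44,g→14 45:d→14,m→14,h→45,0→45,g→14 46:d→14,m→14,h→48,0→45,g→46 47:d→14,m→14,h→14,0→47,g→14 48:d→14,m→14,h→45,0→45,g→48.
'hmm': N↓-sim [66, 42, 19, 1] end={s74} — reject; 3/3 single-dels accept.
'0md': |S_i|=[66, 54, 26, 1] end={s74} rej; 3/3 single-dels accept.
'0mmh': |S_i|=[66, 54, 26, 7, 1] end={s74} rej; 4/4 single-dels accept.
'mdgmm': |S_i|=[66, 63, 57, 49, 21, 1] end={s74} rej; 5/5 deletions ∈↓L.
'hghd0g': |S_i|=[66, 42, 36, 29, 13, 6, 1] end={s74} rej; 6/6 del acc.
'0dmhhg': N↓-sim [66, 54, 42, 22, 10, 5, 1] end={s74} ∉↓L; 6/6 single-dels accept.
6 obstructions.

A = [hmm, 0md, 0mmh, mdgmm, hghd0g, 0dmhhg].
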